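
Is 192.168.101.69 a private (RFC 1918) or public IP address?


RFC 1918 private ranges:
  10.0.0.0/8 (10.0.0.0 - 10.255.255.255)
  172.16.0.0/12 (172.16.0.0 - 172.31.255.255)
  192.168.0.0/16 (192.168.0.0 - 192.168.255.255)
Private (in 192.168.0.0/16)


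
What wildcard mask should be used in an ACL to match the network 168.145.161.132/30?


Subnet mask: 255.255.255.252
Wildcard = 255.255.255.255 - subnet mask
255 - 255 = 0
255 - 255 = 0
255 - 255 = 0
255 - 252 = 3
Wildcard: 0.0.0.3


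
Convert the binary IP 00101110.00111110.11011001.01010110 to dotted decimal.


00101110 = 46
00111110 = 62
11011001 = 217
01010110 = 86
IP: 46.62.217.86


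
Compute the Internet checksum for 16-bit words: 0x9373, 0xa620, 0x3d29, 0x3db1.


Sum all words (with carry folding):
+ 0x9373 = 0x9373
+ 0xa620 = 0x3994
+ 0x3d29 = 0x76bd
+ 0x3db1 = 0xb46e
One's complement: ~0xb46e
Checksum = 0x4b91


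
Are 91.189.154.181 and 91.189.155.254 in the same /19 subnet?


Mask: 255.255.224.0
91.189.154.181 AND mask = 91.189.128.0
91.189.155.254 AND mask = 91.189.128.0
Yes, same subnet (91.189.128.0)


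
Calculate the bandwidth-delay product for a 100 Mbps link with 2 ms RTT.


BDP = bandwidth * RTT
= 100 Mbps * 2 ms
= 100 * 1e6 * 2 / 1000 bits
= 200000 bits
= 25000 bytes
= 24.4141 KB
BDP = 200000 bits (25000 bytes)


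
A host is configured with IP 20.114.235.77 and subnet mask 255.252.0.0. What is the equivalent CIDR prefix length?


Binary: 11111111.11111100.00000000.00000000
Count leading 1s
Prefix: /14


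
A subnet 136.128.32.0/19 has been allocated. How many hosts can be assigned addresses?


Host bits = 32 - 19 = 13
Total addresses = 2^13 = 8192
Usable = total - 2 (network and broadcast)
Usable hosts: 8190


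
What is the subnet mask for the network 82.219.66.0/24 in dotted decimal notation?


/24 means 24 network bits, 8 host bits
Binary: 11111111111111111111111100000000
Mask: 255.255.255.0


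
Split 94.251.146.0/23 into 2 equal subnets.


New prefix = 23 + 1 = 24
Each subnet has 256 addresses
  94.251.146.0/24
  94.251.147.0/24
Subnets: 94.251.146.0/24, 94.251.147.0/24


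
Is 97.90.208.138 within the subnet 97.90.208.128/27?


Subnet network: 97.90.208.128
Test IP AND mask: 97.90.208.128
Yes, 97.90.208.138 is in 97.90.208.128/27


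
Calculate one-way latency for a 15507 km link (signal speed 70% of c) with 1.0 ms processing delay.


Speed = 0.7 * 3e5 km/s = 210000 km/s
Propagation delay = 15507 / 210000 = 0.0738 s = 73.8429 ms
Processing delay = 1.0 ms
Total one-way latency = 74.8429 ms


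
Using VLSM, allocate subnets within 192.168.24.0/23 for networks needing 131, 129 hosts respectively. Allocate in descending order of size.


131 hosts -> /24 (254 usable): 192.168.24.0/24
129 hosts -> /24 (254 usable): 192.168.25.0/24
Allocation: 192.168.24.0/24 (131 hosts, 254 usable); 192.168.25.0/24 (129 hosts, 254 usable)


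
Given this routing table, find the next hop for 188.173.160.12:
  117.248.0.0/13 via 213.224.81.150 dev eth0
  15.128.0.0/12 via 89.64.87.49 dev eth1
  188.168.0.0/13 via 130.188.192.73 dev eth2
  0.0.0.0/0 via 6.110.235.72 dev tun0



Longest prefix match for 188.173.160.12:
  /13 117.248.0.0: no
  /12 15.128.0.0: no
  /13 188.168.0.0: MATCH
  /0 0.0.0.0: MATCH
Selected: next-hop 130.188.192.73 via eth2 (matched /13)


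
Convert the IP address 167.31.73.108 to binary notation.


167 = 10100111
31 = 00011111
73 = 01001001
108 = 01101100
Binary: 10100111.00011111.01001001.01101100


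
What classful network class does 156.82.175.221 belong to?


First octet: 156
Binary: 10011100
10xxxxxx -> Class B (128-191)
Class B, default mask 255.255.0.0 (/16)


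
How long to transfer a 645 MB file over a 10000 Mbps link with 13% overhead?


Effective throughput = 10000 * (1 - 13/100) = 8700 Mbps
File size in Mb = 645 * 8 = 5160 Mb
Time = 5160 / 8700
Time = 0.5931 seconds


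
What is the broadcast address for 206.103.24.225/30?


Network: 206.103.24.224/30
Host bits = 2
Set all host bits to 1:
Broadcast: 206.103.24.227


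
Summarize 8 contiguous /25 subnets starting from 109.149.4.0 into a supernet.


Original prefix: /25
Number of subnets: 8 = 2^3
New prefix = 25 - 3 = 22
Supernet: 109.149.4.0/22


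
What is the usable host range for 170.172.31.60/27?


Network: 170.172.31.32
Broadcast: 170.172.31.63
First usable = network + 1
Last usable = broadcast - 1
Range: 170.172.31.33 to 170.172.31.62


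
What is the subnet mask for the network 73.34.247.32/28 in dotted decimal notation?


/28 means 28 network bits, 4 host bits
Binary: 11111111111111111111111111110000
Mask: 255.255.255.240


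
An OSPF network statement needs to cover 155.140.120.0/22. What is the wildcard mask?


Subnet mask: 255.255.252.0
Wildcard = 255.255.255.255 - subnet mask
255 - 255 = 0
255 - 255 = 0
255 - 252 = 3
255 - 0 = 255
Wildcard: 0.0.3.255


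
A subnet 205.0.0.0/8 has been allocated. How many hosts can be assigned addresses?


Host bits = 32 - 8 = 24
Total addresses = 2^24 = 16777216
Usable = total - 2 (network and broadcast)
Usable hosts: 16777214


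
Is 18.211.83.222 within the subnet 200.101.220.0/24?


Subnet network: 200.101.220.0
Test IP AND mask: 18.211.83.0
No, 18.211.83.222 is not in 200.101.220.0/24


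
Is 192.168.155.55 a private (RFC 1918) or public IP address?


RFC 1918 private ranges:
  10.0.0.0/8 (10.0.0.0 - 10.255.255.255)
  172.16.0.0/12 (172.16.0.0 - 172.31.255.255)
  192.168.0.0/16 (192.168.0.0 - 192.168.255.255)
Private (in 192.168.0.0/16)


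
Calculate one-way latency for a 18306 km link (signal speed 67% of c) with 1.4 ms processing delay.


Speed = 0.67 * 3e5 km/s = 201000 km/s
Propagation delay = 18306 / 201000 = 0.0911 s = 91.0746 ms
Processing delay = 1.4 ms
Total one-way latency = 92.4746 ms


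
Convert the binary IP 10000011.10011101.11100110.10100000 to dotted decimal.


10000011 = 131
10011101 = 157
11100110 = 230
10100000 = 160
IP: 131.157.230.160


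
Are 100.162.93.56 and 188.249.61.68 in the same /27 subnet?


Mask: 255.255.255.224
100.162.93.56 AND mask = 100.162.93.32
188.249.61.68 AND mask = 188.249.61.64
No, different subnets (100.162.93.32 vs 188.249.61.64)


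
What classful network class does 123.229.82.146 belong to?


First octet: 123
Binary: 01111011
0xxxxxxx -> Class A (1-126)
Class A, default mask 255.0.0.0 (/8)


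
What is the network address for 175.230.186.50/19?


IP:   10101111.11100110.10111010.00110010
Mask: 11111111.11111111.11100000.00000000
AND operation:
Net:  10101111.11100110.10100000.00000000
Network: 175.230.160.0/19


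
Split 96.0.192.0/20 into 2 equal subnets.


New prefix = 20 + 1 = 21
Each subnet has 2048 addresses
  96.0.192.0/21
  96.0.200.0/21
Subnets: 96.0.192.0/21, 96.0.200.0/21


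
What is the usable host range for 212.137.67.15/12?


Network: 212.128.0.0
Broadcast: 212.143.255.255
First usable = network + 1
Last usable = broadcast - 1
Range: 212.128.0.1 to 212.143.255.254


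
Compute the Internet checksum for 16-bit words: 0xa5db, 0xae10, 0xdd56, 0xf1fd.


Sum all words (with carry folding):
+ 0xa5db = 0xa5db
+ 0xae10 = 0x53ec
+ 0xdd56 = 0x3143
+ 0xf1fd = 0x2341
One's complement: ~0x2341
Checksum = 0xdcbe


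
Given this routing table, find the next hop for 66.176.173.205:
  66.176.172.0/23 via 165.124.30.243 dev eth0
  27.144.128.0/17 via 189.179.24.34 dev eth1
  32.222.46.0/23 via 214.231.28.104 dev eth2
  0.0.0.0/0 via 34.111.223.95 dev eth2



Longest prefix match for 66.176.173.205:
  /23 66.176.172.0: MATCH
  /17 27.144.128.0: no
  /23 32.222.46.0: no
  /0 0.0.0.0: MATCH
Selected: next-hop 165.124.30.243 via eth0 (matched /23)


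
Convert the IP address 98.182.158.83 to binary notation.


98 = 01100010
182 = 10110110
158 = 10011110
83 = 01010011
Binary: 01100010.10110110.10011110.01010011


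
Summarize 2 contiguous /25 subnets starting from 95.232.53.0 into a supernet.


Original prefix: /25
Number of subnets: 2 = 2^1
New prefix = 25 - 1 = 24
Supernet: 95.232.53.0/24


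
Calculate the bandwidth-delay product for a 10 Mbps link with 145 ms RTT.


BDP = bandwidth * RTT
= 10 Mbps * 145 ms
= 10 * 1e6 * 145 / 1000 bits
= 1450000 bits
= 181250 bytes
= 177.002 KB
BDP = 1450000 bits (181250 bytes)


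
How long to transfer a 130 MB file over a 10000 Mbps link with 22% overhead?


Effective throughput = 10000 * (1 - 22/100) = 7800 Mbps
File size in Mb = 130 * 8 = 1040 Mb
Time = 1040 / 7800
Time = 0.1333 seconds


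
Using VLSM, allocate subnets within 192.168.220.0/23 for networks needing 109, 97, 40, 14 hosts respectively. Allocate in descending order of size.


109 hosts -> /25 (126 usable): 192.168.220.0/25
97 hosts -> /25 (126 usable): 192.168.220.128/25
40 hosts -> /26 (62 usable): 192.168.221.0/26
14 hosts -> /28 (14 usable): 192.168.221.64/28
Allocation: 192.168.220.0/25 (109 hosts, 126 usable); 192.168.220.128/25 (97 hosts, 126 usable); 192.168.221.0/26 (40 hosts, 62 usable); 192.168.221.64/28 (14 hosts, 14 usable)


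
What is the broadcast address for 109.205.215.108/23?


Network: 109.205.214.0/23
Host bits = 9
Set all host bits to 1:
Broadcast: 109.205.215.255


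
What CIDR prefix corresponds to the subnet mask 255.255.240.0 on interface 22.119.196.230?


Binary: 11111111.11111111.11110000.00000000
Count leading 1s
Prefix: /20


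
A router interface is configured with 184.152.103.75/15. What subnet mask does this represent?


/15 means 15 network bits, 17 host bits
Binary: 11111111111111100000000000000000
Mask: 255.254.0.0


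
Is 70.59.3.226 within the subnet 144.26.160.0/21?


Subnet network: 144.26.160.0
Test IP AND mask: 70.59.0.0
No, 70.59.3.226 is not in 144.26.160.0/21


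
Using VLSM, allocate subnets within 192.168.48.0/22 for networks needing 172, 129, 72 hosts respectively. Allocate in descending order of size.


172 hosts -> /24 (254 usable): 192.168.48.0/24
129 hosts -> /24 (254 usable): 192.168.49.0/24
72 hosts -> /25 (126 usable): 192.168.50.0/25
Allocation: 192.168.48.0/24 (172 hosts, 254 usable); 192.168.49.0/24 (129 hosts, 254 usable); 192.168.50.0/25 (72 hosts, 126 usable)


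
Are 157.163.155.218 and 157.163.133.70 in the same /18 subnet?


Mask: 255.255.192.0
157.163.155.218 AND mask = 157.163.128.0
157.163.133.70 AND mask = 157.163.128.0
Yes, same subnet (157.163.128.0)


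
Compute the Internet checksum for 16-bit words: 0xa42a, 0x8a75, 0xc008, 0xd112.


Sum all words (with carry folding):
+ 0xa42a = 0xa42a
+ 0x8a75 = 0x2ea0
+ 0xc008 = 0xeea8
+ 0xd112 = 0xbfbb
One's complement: ~0xbfbb
Checksum = 0x4044


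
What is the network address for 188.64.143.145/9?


IP:   10111100.01000000.10001111.10010001
Mask: 11111111.10000000.00000000.00000000
AND operation:
Net:  10111100.00000000.00000000.00000000
Network: 188.0.0.0/9


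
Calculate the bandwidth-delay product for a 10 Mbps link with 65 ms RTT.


BDP = bandwidth * RTT
= 10 Mbps * 65 ms
= 10 * 1e6 * 65 / 1000 bits
= 650000 bits
= 81250 bytes
= 79.3457 KB
BDP = 650000 bits (81250 bytes)


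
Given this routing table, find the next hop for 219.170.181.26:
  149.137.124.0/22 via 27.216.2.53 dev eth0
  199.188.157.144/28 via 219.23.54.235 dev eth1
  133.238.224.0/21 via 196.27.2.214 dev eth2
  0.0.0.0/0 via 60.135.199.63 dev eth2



Longest prefix match for 219.170.181.26:
  /22 149.137.124.0: no
  /28 199.188.157.144: no
  /21 133.238.224.0: no
  /0 0.0.0.0: MATCH
Selected: next-hop 60.135.199.63 via eth2 (matched /0)


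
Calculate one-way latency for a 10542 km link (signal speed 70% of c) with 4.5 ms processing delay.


Speed = 0.7 * 3e5 km/s = 210000 km/s
Propagation delay = 10542 / 210000 = 0.0502 s = 50.2 ms
Processing delay = 4.5 ms
Total one-way latency = 54.7 ms


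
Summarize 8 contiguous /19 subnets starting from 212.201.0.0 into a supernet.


Original prefix: /19
Number of subnets: 8 = 2^3
New prefix = 19 - 3 = 16
Supernet: 212.201.0.0/16


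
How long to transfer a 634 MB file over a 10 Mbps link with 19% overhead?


Effective throughput = 10 * (1 - 19/100) = 8.1 Mbps
File size in Mb = 634 * 8 = 5072 Mb
Time = 5072 / 8.1
Time = 626.1728 seconds


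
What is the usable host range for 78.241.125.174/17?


Network: 78.241.0.0
Broadcast: 78.241.127.255
First usable = network + 1
Last usable = broadcast - 1
Range: 78.241.0.1 to 78.241.127.254


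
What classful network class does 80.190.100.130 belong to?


First octet: 80
Binary: 01010000
0xxxxxxx -> Class A (1-126)
Class A, default mask 255.0.0.0 (/8)


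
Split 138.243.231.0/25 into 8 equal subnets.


New prefix = 25 + 3 = 28
Each subnet has 16 addresses
  138.243.231.0/28
  138.243.231.16/28
  138.243.231.32/28
  138.243.231.48/28
  138.243.231.64/28
  138.243.231.80/28
  138.243.231.96/28
  138.243.231.112/28
Subnets: 138.243.231.0/28, 138.243.231.16/28, 138.243.231.32/28, 138.243.231.48/28, 138.243.231.64/28, 138.243.231.80/28, 138.243.231.96/28, 138.243.231.112/28


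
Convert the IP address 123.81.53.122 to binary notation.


123 = 01111011
81 = 01010001
53 = 00110101
122 = 01111010
Binary: 01111011.01010001.00110101.01111010


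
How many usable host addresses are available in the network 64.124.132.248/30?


Host bits = 32 - 30 = 2
Total addresses = 2^2 = 4
Usable = total - 2 (network and broadcast)
Usable hosts: 2


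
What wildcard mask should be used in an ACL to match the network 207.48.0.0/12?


Subnet mask: 255.240.0.0
Wildcard = 255.255.255.255 - subnet mask
255 - 255 = 0
255 - 240 = 15
255 - 0 = 255
255 - 0 = 255
Wildcard: 0.15.255.255


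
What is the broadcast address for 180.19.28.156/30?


Network: 180.19.28.156/30
Host bits = 2
Set all host bits to 1:
Broadcast: 180.19.28.159


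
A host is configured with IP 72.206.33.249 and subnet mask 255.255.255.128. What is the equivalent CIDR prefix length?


Binary: 11111111.11111111.11111111.10000000
Count leading 1s
Prefix: /25


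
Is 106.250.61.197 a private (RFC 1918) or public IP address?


RFC 1918 private ranges:
  10.0.0.0/8 (10.0.0.0 - 10.255.255.255)
  172.16.0.0/12 (172.16.0.0 - 172.31.255.255)
  192.168.0.0/16 (192.168.0.0 - 192.168.255.255)
Public (not in any RFC 1918 range)


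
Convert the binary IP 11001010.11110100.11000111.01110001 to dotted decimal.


11001010 = 202
11110100 = 244
11000111 = 199
01110001 = 113
IP: 202.244.199.113


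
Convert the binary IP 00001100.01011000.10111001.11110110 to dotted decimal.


00001100 = 12
01011000 = 88
10111001 = 185
11110110 = 246
IP: 12.88.185.246


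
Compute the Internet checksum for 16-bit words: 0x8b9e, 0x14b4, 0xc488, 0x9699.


Sum all words (with carry folding):
+ 0x8b9e = 0x8b9e
+ 0x14b4 = 0xa052
+ 0xc488 = 0x64db
+ 0x9699 = 0xfb74
One's complement: ~0xfb74
Checksum = 0x048b


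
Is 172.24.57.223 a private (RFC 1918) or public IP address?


RFC 1918 private ranges:
  10.0.0.0/8 (10.0.0.0 - 10.255.255.255)
  172.16.0.0/12 (172.16.0.0 - 172.31.255.255)
  192.168.0.0/16 (192.168.0.0 - 192.168.255.255)
Private (in 172.16.0.0/12)


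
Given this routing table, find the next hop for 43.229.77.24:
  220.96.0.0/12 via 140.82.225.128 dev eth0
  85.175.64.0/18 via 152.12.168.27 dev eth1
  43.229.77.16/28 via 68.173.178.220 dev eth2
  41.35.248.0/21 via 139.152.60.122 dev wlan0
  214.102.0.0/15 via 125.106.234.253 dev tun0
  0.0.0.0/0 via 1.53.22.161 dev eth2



Longest prefix match for 43.229.77.24:
  /12 220.96.0.0: no
  /18 85.175.64.0: no
  /28 43.229.77.16: MATCH
  /21 41.35.248.0: no
  /15 214.102.0.0: no
  /0 0.0.0.0: MATCH
Selected: next-hop 68.173.178.220 via eth2 (matched /28)


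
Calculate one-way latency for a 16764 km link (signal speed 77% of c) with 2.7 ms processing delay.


Speed = 0.77 * 3e5 km/s = 231000 km/s
Propagation delay = 16764 / 231000 = 0.0726 s = 72.5714 ms
Processing delay = 2.7 ms
Total one-way latency = 75.2714 ms


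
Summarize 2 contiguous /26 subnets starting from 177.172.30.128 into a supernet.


Original prefix: /26
Number of subnets: 2 = 2^1
New prefix = 26 - 1 = 25
Supernet: 177.172.30.128/25


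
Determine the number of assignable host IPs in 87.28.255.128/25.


Host bits = 32 - 25 = 7
Total addresses = 2^7 = 128
Usable = total - 2 (network and broadcast)
Usable hosts: 126


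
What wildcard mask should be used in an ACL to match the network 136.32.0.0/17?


Subnet mask: 255.255.128.0
Wildcard = 255.255.255.255 - subnet mask
255 - 255 = 0
255 - 255 = 0
255 - 128 = 127
255 - 0 = 255
Wildcard: 0.0.127.255


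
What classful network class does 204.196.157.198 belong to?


First octet: 204
Binary: 11001100
110xxxxx -> Class C (192-223)
Class C, default mask 255.255.255.0 (/24)


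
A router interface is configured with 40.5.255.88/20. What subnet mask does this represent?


/20 means 20 network bits, 12 host bits
Binary: 11111111111111111111000000000000
Mask: 255.255.240.0


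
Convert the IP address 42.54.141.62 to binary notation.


42 = 00101010
54 = 00110110
141 = 10001101
62 = 00111110
Binary: 00101010.00110110.10001101.00111110


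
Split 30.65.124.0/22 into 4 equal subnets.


New prefix = 22 + 2 = 24
Each subnet has 256 addresses
  30.65.124.0/24
  30.65.125.0/24
  30.65.126.0/24
  30.65.127.0/24
Subnets: 30.65.124.0/24, 30.65.125.0/24, 30.65.126.0/24, 30.65.127.0/24


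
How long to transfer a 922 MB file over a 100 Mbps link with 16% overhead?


Effective throughput = 100 * (1 - 16/100) = 84 Mbps
File size in Mb = 922 * 8 = 7376 Mb
Time = 7376 / 84
Time = 87.8095 seconds


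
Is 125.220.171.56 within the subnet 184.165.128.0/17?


Subnet network: 184.165.128.0
Test IP AND mask: 125.220.128.0
No, 125.220.171.56 is not in 184.165.128.0/17


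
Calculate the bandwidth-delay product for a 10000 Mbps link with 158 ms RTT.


BDP = bandwidth * RTT
= 10000 Mbps * 158 ms
= 10000 * 1e6 * 158 / 1000 bits
= 1580000000 bits
= 197500000 bytes
= 192871.0938 KB
BDP = 1580000000 bits (197500000 bytes)


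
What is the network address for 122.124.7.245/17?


IP:   01111010.01111100.00000111.11110101
Mask: 11111111.11111111.10000000.00000000
AND operation:
Net:  01111010.01111100.00000000.00000000
Network: 122.124.0.0/17


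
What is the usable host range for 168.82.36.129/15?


Network: 168.82.0.0
Broadcast: 168.83.255.255
First usable = network + 1
Last usable = broadcast - 1
Range: 168.82.0.1 to 168.83.255.254


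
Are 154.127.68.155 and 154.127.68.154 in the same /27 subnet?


Mask: 255.255.255.224
154.127.68.155 AND mask = 154.127.68.128
154.127.68.154 AND mask = 154.127.68.128
Yes, same subnet (154.127.68.128)


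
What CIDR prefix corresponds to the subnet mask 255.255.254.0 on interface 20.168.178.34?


Binary: 11111111.11111111.11111110.00000000
Count leading 1s
Prefix: /23


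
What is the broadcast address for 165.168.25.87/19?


Network: 165.168.0.0/19
Host bits = 13
Set all host bits to 1:
Broadcast: 165.168.31.255


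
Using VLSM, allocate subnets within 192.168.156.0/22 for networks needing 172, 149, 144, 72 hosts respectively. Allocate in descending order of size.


172 hosts -> /24 (254 usable): 192.168.156.0/24
149 hosts -> /24 (254 usable): 192.168.157.0/24
144 hosts -> /24 (254 usable): 192.168.158.0/24
72 hosts -> /25 (126 usable): 192.168.159.0/25
Allocation: 192.168.156.0/24 (172 hosts, 254 usable); 192.168.157.0/24 (149 hosts, 254 usable); 192.168.158.0/24 (144 hosts, 254 usable); 192.168.159.0/25 (72 hosts, 126 usable)


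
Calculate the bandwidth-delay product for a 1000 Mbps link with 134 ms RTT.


BDP = bandwidth * RTT
= 1000 Mbps * 134 ms
= 1000 * 1e6 * 134 / 1000 bits
= 134000000 bits
= 16750000 bytes
= 16357.4219 KB
BDP = 134000000 bits (16750000 bytes)


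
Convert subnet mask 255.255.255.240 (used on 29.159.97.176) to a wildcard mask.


Subnet mask: 255.255.255.240
Wildcard = 255.255.255.255 - subnet mask
255 - 255 = 0
255 - 255 = 0
255 - 255 = 0
255 - 240 = 15
Wildcard: 0.0.0.15


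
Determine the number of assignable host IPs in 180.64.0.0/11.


Host bits = 32 - 11 = 21
Total addresses = 2^21 = 2097152
Usable = total - 2 (network and broadcast)
Usable hosts: 2097150


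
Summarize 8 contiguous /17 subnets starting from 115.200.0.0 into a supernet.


Original prefix: /17
Number of subnets: 8 = 2^3
New prefix = 17 - 3 = 14
Supernet: 115.200.0.0/14


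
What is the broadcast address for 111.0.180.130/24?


Network: 111.0.180.0/24
Host bits = 8
Set all host bits to 1:
Broadcast: 111.0.180.255


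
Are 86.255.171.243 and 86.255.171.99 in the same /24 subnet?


Mask: 255.255.255.0
86.255.171.243 AND mask = 86.255.171.0
86.255.171.99 AND mask = 86.255.171.0
Yes, same subnet (86.255.171.0)


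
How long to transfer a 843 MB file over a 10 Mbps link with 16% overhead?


Effective throughput = 10 * (1 - 16/100) = 8.4 Mbps
File size in Mb = 843 * 8 = 6744 Mb
Time = 6744 / 8.4
Time = 802.8571 seconds


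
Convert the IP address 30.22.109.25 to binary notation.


30 = 00011110
22 = 00010110
109 = 01101101
25 = 00011001
Binary: 00011110.00010110.01101101.00011001


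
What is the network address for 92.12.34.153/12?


IP:   01011100.00001100.00100010.10011001
Mask: 11111111.11110000.00000000.00000000
AND operation:
Net:  01011100.00000000.00000000.00000000
Network: 92.0.0.0/12


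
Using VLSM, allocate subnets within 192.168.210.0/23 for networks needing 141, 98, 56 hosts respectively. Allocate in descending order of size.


141 hosts -> /24 (254 usable): 192.168.210.0/24
98 hosts -> /25 (126 usable): 192.168.211.0/25
56 hosts -> /26 (62 usable): 192.168.211.128/26
Allocation: 192.168.210.0/24 (141 hosts, 254 usable); 192.168.211.0/25 (98 hosts, 126 usable); 192.168.211.128/26 (56 hosts, 62 usable)


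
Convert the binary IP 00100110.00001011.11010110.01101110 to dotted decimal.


00100110 = 38
00001011 = 11
11010110 = 214
01101110 = 110
IP: 38.11.214.110


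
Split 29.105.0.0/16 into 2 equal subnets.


New prefix = 16 + 1 = 17
Each subnet has 32768 addresses
  29.105.0.0/17
  29.105.128.0/17
Subnets: 29.105.0.0/17, 29.105.128.0/17


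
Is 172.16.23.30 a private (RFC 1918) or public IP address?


RFC 1918 private ranges:
  10.0.0.0/8 (10.0.0.0 - 10.255.255.255)
  172.16.0.0/12 (172.16.0.0 - 172.31.255.255)
  192.168.0.0/16 (192.168.0.0 - 192.168.255.255)
Private (in 172.16.0.0/12)


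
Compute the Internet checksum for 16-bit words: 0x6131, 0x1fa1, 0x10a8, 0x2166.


Sum all words (with carry folding):
+ 0x6131 = 0x6131
+ 0x1fa1 = 0x80d2
+ 0x10a8 = 0x917a
+ 0x2166 = 0xb2e0
One's complement: ~0xb2e0
Checksum = 0x4d1f


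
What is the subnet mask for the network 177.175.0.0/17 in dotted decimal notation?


/17 means 17 network bits, 15 host bits
Binary: 11111111111111111000000000000000
Mask: 255.255.128.0


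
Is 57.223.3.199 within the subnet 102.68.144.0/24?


Subnet network: 102.68.144.0
Test IP AND mask: 57.223.3.0
No, 57.223.3.199 is not in 102.68.144.0/24


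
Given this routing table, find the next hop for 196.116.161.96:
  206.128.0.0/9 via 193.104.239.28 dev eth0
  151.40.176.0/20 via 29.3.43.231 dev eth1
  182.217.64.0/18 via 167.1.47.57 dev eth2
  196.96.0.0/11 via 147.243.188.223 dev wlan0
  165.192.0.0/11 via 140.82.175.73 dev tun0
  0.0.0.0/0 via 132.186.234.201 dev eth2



Longest prefix match for 196.116.161.96:
  /9 206.128.0.0: no
  /20 151.40.176.0: no
  /18 182.217.64.0: no
  /11 196.96.0.0: MATCH
  /11 165.192.0.0: no
  /0 0.0.0.0: MATCH
Selected: next-hop 147.243.188.223 via wlan0 (matched /11)


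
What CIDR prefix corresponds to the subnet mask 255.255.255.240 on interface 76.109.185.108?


Binary: 11111111.11111111.11111111.11110000
Count leading 1s
Prefix: /28


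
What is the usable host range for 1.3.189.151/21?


Network: 1.3.184.0
Broadcast: 1.3.191.255
First usable = network + 1
Last usable = broadcast - 1
Range: 1.3.184.1 to 1.3.191.254


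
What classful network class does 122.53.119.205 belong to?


First octet: 122
Binary: 01111010
0xxxxxxx -> Class A (1-126)
Class A, default mask 255.0.0.0 (/8)


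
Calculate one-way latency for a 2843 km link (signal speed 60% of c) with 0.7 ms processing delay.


Speed = 0.6 * 3e5 km/s = 180000 km/s
Propagation delay = 2843 / 180000 = 0.0158 s = 15.7944 ms
Processing delay = 0.7 ms
Total one-way latency = 16.4944 ms


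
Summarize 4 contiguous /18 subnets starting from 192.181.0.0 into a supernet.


Original prefix: /18
Number of subnets: 4 = 2^2
New prefix = 18 - 2 = 16
Supernet: 192.181.0.0/16


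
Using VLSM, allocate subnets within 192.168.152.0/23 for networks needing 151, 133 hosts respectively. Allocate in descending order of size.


151 hosts -> /24 (254 usable): 192.168.152.0/24
133 hosts -> /24 (254 usable): 192.168.153.0/24
Allocation: 192.168.152.0/24 (151 hosts, 254 usable); 192.168.153.0/24 (133 hosts, 254 usable)


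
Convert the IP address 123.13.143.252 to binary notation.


123 = 01111011
13 = 00001101
143 = 10001111
252 = 11111100
Binary: 01111011.00001101.10001111.11111100


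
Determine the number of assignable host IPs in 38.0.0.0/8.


Host bits = 32 - 8 = 24
Total addresses = 2^24 = 16777216
Usable = total - 2 (network and broadcast)
Usable hosts: 16777214


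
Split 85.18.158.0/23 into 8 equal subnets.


New prefix = 23 + 3 = 26
Each subnet has 64 addresses
  85.18.158.0/26
  85.18.158.64/26
  85.18.158.128/26
  85.18.158.192/26
  85.18.159.0/26
  85.18.159.64/26
  85.18.159.128/26
  85.18.159.192/26
Subnets: 85.18.158.0/26, 85.18.158.64/26, 85.18.158.128/26, 85.18.158.192/26, 85.18.159.0/26, 85.18.159.64/26, 85.18.159.128/26, 85.18.159.192/26


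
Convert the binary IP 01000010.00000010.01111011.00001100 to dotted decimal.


01000010 = 66
00000010 = 2
01111011 = 123
00001100 = 12
IP: 66.2.123.12


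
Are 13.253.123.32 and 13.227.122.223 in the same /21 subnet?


Mask: 255.255.248.0
13.253.123.32 AND mask = 13.253.120.0
13.227.122.223 AND mask = 13.227.120.0
No, different subnets (13.253.120.0 vs 13.227.120.0)


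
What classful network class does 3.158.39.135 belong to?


First octet: 3
Binary: 00000011
0xxxxxxx -> Class A (1-126)
Class A, default mask 255.0.0.0 (/8)


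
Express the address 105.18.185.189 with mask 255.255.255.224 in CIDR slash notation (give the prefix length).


Binary: 11111111.11111111.11111111.11100000
Count leading 1s
Prefix: /27


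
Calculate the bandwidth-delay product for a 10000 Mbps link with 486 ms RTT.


BDP = bandwidth * RTT
= 10000 Mbps * 486 ms
= 10000 * 1e6 * 486 / 1000 bits
= 4860000000 bits
= 607500000 bytes
= 593261.7188 KB
BDP = 4860000000 bits (607500000 bytes)


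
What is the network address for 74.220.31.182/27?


IP:   01001010.11011100.00011111.10110110
Mask: 11111111.11111111.11111111.11100000
AND operation:
Net:  01001010.11011100.00011111.10100000
Network: 74.220.31.160/27


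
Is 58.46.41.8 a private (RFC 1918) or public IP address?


RFC 1918 private ranges:
  10.0.0.0/8 (10.0.0.0 - 10.255.255.255)
  172.16.0.0/12 (172.16.0.0 - 172.31.255.255)
  192.168.0.0/16 (192.168.0.0 - 192.168.255.255)
Public (not in any RFC 1918 range)


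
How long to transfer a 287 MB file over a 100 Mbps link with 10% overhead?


Effective throughput = 100 * (1 - 10/100) = 90 Mbps
File size in Mb = 287 * 8 = 2296 Mb
Time = 2296 / 90
Time = 25.5111 seconds


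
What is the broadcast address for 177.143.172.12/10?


Network: 177.128.0.0/10
Host bits = 22
Set all host bits to 1:
Broadcast: 177.191.255.255


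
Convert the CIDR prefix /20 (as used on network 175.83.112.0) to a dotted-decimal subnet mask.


/20 means 20 network bits, 12 host bits
Binary: 11111111111111111111000000000000
Mask: 255.255.240.0


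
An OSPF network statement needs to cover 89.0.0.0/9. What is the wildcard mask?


Subnet mask: 255.128.0.0
Wildcard = 255.255.255.255 - subnet mask
255 - 255 = 0
255 - 128 = 127
255 - 0 = 255
255 - 0 = 255
Wildcard: 0.127.255.255


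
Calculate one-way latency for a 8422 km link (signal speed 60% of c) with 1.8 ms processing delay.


Speed = 0.6 * 3e5 km/s = 180000 km/s
Propagation delay = 8422 / 180000 = 0.0468 s = 46.7889 ms
Processing delay = 1.8 ms
Total one-way latency = 48.5889 ms


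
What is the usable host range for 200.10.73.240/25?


Network: 200.10.73.128
Broadcast: 200.10.73.255
First usable = network + 1
Last usable = broadcast - 1
Range: 200.10.73.129 to 200.10.73.254


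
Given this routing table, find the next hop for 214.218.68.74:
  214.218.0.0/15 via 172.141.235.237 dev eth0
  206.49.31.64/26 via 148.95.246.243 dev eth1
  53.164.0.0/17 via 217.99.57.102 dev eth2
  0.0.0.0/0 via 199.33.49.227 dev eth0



Longest prefix match for 214.218.68.74:
  /15 214.218.0.0: MATCH
  /26 206.49.31.64: no
  /17 53.164.0.0: no
  /0 0.0.0.0: MATCH
Selected: next-hop 172.141.235.237 via eth0 (matched /15)


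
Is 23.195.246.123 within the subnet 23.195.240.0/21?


Subnet network: 23.195.240.0
Test IP AND mask: 23.195.240.0
Yes, 23.195.246.123 is in 23.195.240.0/21


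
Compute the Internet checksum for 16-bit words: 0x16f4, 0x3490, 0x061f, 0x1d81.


Sum all words (with carry folding):
+ 0x16f4 = 0x16f4
+ 0x3490 = 0x4b84
+ 0x061f = 0x51a3
+ 0x1d81 = 0x6f24
One's complement: ~0x6f24
Checksum = 0x90db


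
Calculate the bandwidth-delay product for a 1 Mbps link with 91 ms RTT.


BDP = bandwidth * RTT
= 1 Mbps * 91 ms
= 1 * 1e6 * 91 / 1000 bits
= 91000 bits
= 11375 bytes
= 11.1084 KB
BDP = 91000 bits (11375 bytes)


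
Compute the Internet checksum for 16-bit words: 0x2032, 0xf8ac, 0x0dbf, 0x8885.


Sum all words (with carry folding):
+ 0x2032 = 0x2032
+ 0xf8ac = 0x18df
+ 0x0dbf = 0x269e
+ 0x8885 = 0xaf23
One's complement: ~0xaf23
Checksum = 0x50dc


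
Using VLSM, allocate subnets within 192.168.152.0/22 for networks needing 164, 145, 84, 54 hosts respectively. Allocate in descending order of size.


164 hosts -> /24 (254 usable): 192.168.152.0/24
145 hosts -> /24 (254 usable): 192.168.153.0/24
84 hosts -> /25 (126 usable): 192.168.154.0/25
54 hosts -> /26 (62 usable): 192.168.154.128/26
Allocation: 192.168.152.0/24 (164 hosts, 254 usable); 192.168.153.0/24 (145 hosts, 254 usable); 192.168.154.0/25 (84 hosts, 126 usable); 192.168.154.128/26 (54 hosts, 62 usable)


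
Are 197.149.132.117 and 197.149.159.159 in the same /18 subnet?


Mask: 255.255.192.0
197.149.132.117 AND mask = 197.149.128.0
197.149.159.159 AND mask = 197.149.128.0
Yes, same subnet (197.149.128.0)


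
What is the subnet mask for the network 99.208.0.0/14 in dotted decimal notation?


/14 means 14 network bits, 18 host bits
Binary: 11111111111111000000000000000000
Mask: 255.252.0.0


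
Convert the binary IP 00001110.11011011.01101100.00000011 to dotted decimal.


00001110 = 14
11011011 = 219
01101100 = 108
00000011 = 3
IP: 14.219.108.3


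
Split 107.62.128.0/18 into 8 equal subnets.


New prefix = 18 + 3 = 21
Each subnet has 2048 addresses
  107.62.128.0/21
  107.62.136.0/21
  107.62.144.0/21
  107.62.152.0/21
  107.62.160.0/21
  107.62.168.0/21
  107.62.176.0/21
  107.62.184.0/21
Subnets: 107.62.128.0/21, 107.62.136.0/21, 107.62.144.0/21, 107.62.152.0/21, 107.62.160.0/21, 107.62.168.0/21, 107.62.176.0/21, 107.62.184.0/21


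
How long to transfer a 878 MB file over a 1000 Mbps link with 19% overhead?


Effective throughput = 1000 * (1 - 19/100) = 810 Mbps
File size in Mb = 878 * 8 = 7024 Mb
Time = 7024 / 810
Time = 8.6716 seconds


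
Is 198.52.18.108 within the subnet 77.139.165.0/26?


Subnet network: 77.139.165.0
Test IP AND mask: 198.52.18.64
No, 198.52.18.108 is not in 77.139.165.0/26


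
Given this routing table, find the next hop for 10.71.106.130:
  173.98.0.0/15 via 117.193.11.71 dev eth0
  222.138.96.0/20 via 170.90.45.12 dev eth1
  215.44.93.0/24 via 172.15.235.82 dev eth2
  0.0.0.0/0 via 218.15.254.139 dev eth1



Longest prefix match for 10.71.106.130:
  /15 173.98.0.0: no
  /20 222.138.96.0: no
  /24 215.44.93.0: no
  /0 0.0.0.0: MATCH
Selected: next-hop 218.15.254.139 via eth1 (matched /0)


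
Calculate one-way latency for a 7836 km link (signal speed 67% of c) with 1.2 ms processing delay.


Speed = 0.67 * 3e5 km/s = 201000 km/s
Propagation delay = 7836 / 201000 = 0.039 s = 38.9851 ms
Processing delay = 1.2 ms
Total one-way latency = 40.1851 ms


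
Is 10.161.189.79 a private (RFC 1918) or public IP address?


RFC 1918 private ranges:
  10.0.0.0/8 (10.0.0.0 - 10.255.255.255)
  172.16.0.0/12 (172.16.0.0 - 172.31.255.255)
  192.168.0.0/16 (192.168.0.0 - 192.168.255.255)
Private (in 10.0.0.0/8)


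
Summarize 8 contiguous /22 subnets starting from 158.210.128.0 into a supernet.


Original prefix: /22
Number of subnets: 8 = 2^3
New prefix = 22 - 3 = 19
Supernet: 158.210.128.0/19


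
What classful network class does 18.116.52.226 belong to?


First octet: 18
Binary: 00010010
0xxxxxxx -> Class A (1-126)
Class A, default mask 255.0.0.0 (/8)


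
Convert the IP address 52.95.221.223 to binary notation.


52 = 00110100
95 = 01011111
221 = 11011101
223 = 11011111
Binary: 00110100.01011111.11011101.11011111


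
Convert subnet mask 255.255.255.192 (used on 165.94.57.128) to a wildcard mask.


Subnet mask: 255.255.255.192
Wildcard = 255.255.255.255 - subnet mask
255 - 255 = 0
255 - 255 = 0
255 - 255 = 0
255 - 192 = 63
Wildcard: 0.0.0.63


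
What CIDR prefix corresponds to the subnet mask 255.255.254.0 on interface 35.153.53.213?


Binary: 11111111.11111111.11111110.00000000
Count leading 1s
Prefix: /23


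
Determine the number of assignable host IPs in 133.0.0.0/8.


Host bits = 32 - 8 = 24
Total addresses = 2^24 = 16777216
Usable = total - 2 (network and broadcast)
Usable hosts: 16777214


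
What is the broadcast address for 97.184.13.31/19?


Network: 97.184.0.0/19
Host bits = 13
Set all host bits to 1:
Broadcast: 97.184.31.255


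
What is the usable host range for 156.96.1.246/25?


Network: 156.96.1.128
Broadcast: 156.96.1.255
First usable = network + 1
Last usable = broadcast - 1
Range: 156.96.1.129 to 156.96.1.254


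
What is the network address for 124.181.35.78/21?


IP:   01111100.10110101.00100011.01001110
Mask: 11111111.11111111.11111000.00000000
AND operation:
Net:  01111100.10110101.00100000.00000000
Network: 124.181.32.0/21


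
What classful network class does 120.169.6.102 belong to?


First octet: 120
Binary: 01111000
0xxxxxxx -> Class A (1-126)
Class A, default mask 255.0.0.0 (/8)


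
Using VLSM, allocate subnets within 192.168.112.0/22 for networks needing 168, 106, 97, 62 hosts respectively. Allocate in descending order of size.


168 hosts -> /24 (254 usable): 192.168.112.0/24
106 hosts -> /25 (126 usable): 192.168.113.0/25
97 hosts -> /25 (126 usable): 192.168.113.128/25
62 hosts -> /26 (62 usable): 192.168.114.0/26
Allocation: 192.168.112.0/24 (168 hosts, 254 usable); 192.168.113.0/25 (106 hosts, 126 usable); 192.168.113.128/25 (97 hosts, 126 usable); 192.168.114.0/26 (62 hosts, 62 usable)


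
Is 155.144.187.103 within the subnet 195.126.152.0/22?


Subnet network: 195.126.152.0
Test IP AND mask: 155.144.184.0
No, 155.144.187.103 is not in 195.126.152.0/22


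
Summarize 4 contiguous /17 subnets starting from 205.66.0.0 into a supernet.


Original prefix: /17
Number of subnets: 4 = 2^2
New prefix = 17 - 2 = 15
Supernet: 205.66.0.0/15


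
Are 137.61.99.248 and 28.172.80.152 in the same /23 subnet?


Mask: 255.255.254.0
137.61.99.248 AND mask = 137.61.98.0
28.172.80.152 AND mask = 28.172.80.0
No, different subnets (137.61.98.0 vs 28.172.80.0)


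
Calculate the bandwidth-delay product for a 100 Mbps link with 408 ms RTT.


BDP = bandwidth * RTT
= 100 Mbps * 408 ms
= 100 * 1e6 * 408 / 1000 bits
= 40800000 bits
= 5100000 bytes
= 4980.4688 KB
BDP = 40800000 bits (5100000 bytes)


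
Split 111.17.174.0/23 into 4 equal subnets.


New prefix = 23 + 2 = 25
Each subnet has 128 addresses
  111.17.174.0/25
  111.17.174.128/25
  111.17.175.0/25
  111.17.175.128/25
Subnets: 111.17.174.0/25, 111.17.174.128/25, 111.17.175.0/25, 111.17.175.128/25


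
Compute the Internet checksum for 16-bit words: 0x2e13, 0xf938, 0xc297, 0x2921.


Sum all words (with carry folding):
+ 0x2e13 = 0x2e13
+ 0xf938 = 0x274c
+ 0xc297 = 0xe9e3
+ 0x2921 = 0x1305
One's complement: ~0x1305
Checksum = 0xecfa


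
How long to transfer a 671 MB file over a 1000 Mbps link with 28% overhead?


Effective throughput = 1000 * (1 - 28/100) = 720 Mbps
File size in Mb = 671 * 8 = 5368 Mb
Time = 5368 / 720
Time = 7.4556 seconds


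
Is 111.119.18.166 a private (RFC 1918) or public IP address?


RFC 1918 private ranges:
  10.0.0.0/8 (10.0.0.0 - 10.255.255.255)
  172.16.0.0/12 (172.16.0.0 - 172.31.255.255)
  192.168.0.0/16 (192.168.0.0 - 192.168.255.255)
Public (not in any RFC 1918 range)


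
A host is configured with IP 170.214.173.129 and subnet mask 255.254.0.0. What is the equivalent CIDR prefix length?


Binary: 11111111.11111110.00000000.00000000
Count leading 1s
Prefix: /15


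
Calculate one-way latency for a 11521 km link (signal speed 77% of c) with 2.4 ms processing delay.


Speed = 0.77 * 3e5 km/s = 231000 km/s
Propagation delay = 11521 / 231000 = 0.0499 s = 49.8745 ms
Processing delay = 2.4 ms
Total one-way latency = 52.2745 ms


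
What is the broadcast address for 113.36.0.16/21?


Network: 113.36.0.0/21
Host bits = 11
Set all host bits to 1:
Broadcast: 113.36.7.255


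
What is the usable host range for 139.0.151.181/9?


Network: 139.0.0.0
Broadcast: 139.127.255.255
First usable = network + 1
Last usable = broadcast - 1
Range: 139.0.0.1 to 139.127.255.254


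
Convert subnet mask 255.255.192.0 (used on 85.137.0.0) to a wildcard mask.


Subnet mask: 255.255.192.0
Wildcard = 255.255.255.255 - subnet mask
255 - 255 = 0
255 - 255 = 0
255 - 192 = 63
255 - 0 = 255
Wildcard: 0.0.63.255


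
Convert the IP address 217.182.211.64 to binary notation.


217 = 11011001
182 = 10110110
211 = 11010011
64 = 01000000
Binary: 11011001.10110110.11010011.01000000


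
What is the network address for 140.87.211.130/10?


IP:   10001100.01010111.11010011.10000010
Mask: 11111111.11000000.00000000.00000000
AND operation:
Net:  10001100.01000000.00000000.00000000
Network: 140.64.0.0/10


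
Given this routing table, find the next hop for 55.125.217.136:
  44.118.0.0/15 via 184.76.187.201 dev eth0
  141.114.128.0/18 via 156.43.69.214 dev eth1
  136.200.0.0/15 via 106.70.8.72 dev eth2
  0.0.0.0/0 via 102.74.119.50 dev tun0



Longest prefix match for 55.125.217.136:
  /15 44.118.0.0: no
  /18 141.114.128.0: no
  /15 136.200.0.0: no
  /0 0.0.0.0: MATCH
Selected: next-hop 102.74.119.50 via tun0 (matched /0)


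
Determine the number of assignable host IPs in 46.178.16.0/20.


Host bits = 32 - 20 = 12
Total addresses = 2^12 = 4096
Usable = total - 2 (network and broadcast)
Usable hosts: 4094


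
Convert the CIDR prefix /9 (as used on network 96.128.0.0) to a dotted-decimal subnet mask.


/9 means 9 network bits, 23 host bits
Binary: 11111111100000000000000000000000
Mask: 255.128.0.0


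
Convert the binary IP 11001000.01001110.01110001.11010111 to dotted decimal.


11001000 = 200
01001110 = 78
01110001 = 113
11010111 = 215
IP: 200.78.113.215


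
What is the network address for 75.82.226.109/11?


IP:   01001011.01010010.11100010.01101101
Mask: 11111111.11100000.00000000.00000000
AND operation:
Net:  01001011.01000000.00000000.00000000
Network: 75.64.0.0/11


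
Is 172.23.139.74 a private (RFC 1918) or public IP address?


RFC 1918 private ranges:
  10.0.0.0/8 (10.0.0.0 - 10.255.255.255)
  172.16.0.0/12 (172.16.0.0 - 172.31.255.255)
  192.168.0.0/16 (192.168.0.0 - 192.168.255.255)
Private (in 172.16.0.0/12)
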